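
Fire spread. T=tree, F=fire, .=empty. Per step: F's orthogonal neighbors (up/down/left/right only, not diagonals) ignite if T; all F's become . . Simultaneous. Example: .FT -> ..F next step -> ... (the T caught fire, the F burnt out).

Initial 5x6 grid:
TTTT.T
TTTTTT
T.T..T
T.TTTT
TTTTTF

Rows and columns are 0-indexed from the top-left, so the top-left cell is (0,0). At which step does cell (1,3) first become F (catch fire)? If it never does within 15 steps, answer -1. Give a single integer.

Step 1: cell (1,3)='T' (+2 fires, +1 burnt)
Step 2: cell (1,3)='T' (+3 fires, +2 burnt)
Step 3: cell (1,3)='T' (+3 fires, +3 burnt)
Step 4: cell (1,3)='T' (+4 fires, +3 burnt)
Step 5: cell (1,3)='F' (+3 fires, +4 burnt)
  -> target ignites at step 5
Step 6: cell (1,3)='.' (+3 fires, +3 burnt)
Step 7: cell (1,3)='.' (+3 fires, +3 burnt)
Step 8: cell (1,3)='.' (+2 fires, +3 burnt)
Step 9: cell (1,3)='.' (+1 fires, +2 burnt)
Step 10: cell (1,3)='.' (+0 fires, +1 burnt)
  fire out at step 10

5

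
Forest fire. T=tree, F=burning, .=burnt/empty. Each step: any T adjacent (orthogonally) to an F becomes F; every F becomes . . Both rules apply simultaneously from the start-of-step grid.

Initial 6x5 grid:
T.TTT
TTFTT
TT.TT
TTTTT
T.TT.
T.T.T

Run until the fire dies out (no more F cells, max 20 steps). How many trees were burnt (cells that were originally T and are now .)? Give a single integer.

Step 1: +3 fires, +1 burnt (F count now 3)
Step 2: +5 fires, +3 burnt (F count now 5)
Step 3: +6 fires, +5 burnt (F count now 6)
Step 4: +4 fires, +6 burnt (F count now 4)
Step 5: +2 fires, +4 burnt (F count now 2)
Step 6: +2 fires, +2 burnt (F count now 2)
Step 7: +0 fires, +2 burnt (F count now 0)
Fire out after step 7
Initially T: 23, now '.': 29
Total burnt (originally-T cells now '.'): 22

Answer: 22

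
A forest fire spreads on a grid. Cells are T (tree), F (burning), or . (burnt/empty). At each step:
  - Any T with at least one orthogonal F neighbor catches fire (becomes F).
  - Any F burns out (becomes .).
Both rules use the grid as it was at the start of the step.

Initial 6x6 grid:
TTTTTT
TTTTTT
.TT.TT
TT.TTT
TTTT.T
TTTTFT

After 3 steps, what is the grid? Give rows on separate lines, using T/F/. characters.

Step 1: 2 trees catch fire, 1 burn out
  TTTTTT
  TTTTTT
  .TT.TT
  TT.TTT
  TTTT.T
  TTTF.F
Step 2: 3 trees catch fire, 2 burn out
  TTTTTT
  TTTTTT
  .TT.TT
  TT.TTT
  TTTF.F
  TTF...
Step 3: 4 trees catch fire, 3 burn out
  TTTTTT
  TTTTTT
  .TT.TT
  TT.FTF
  TTF...
  TF....

TTTTTT
TTTTTT
.TT.TT
TT.FTF
TTF...
TF....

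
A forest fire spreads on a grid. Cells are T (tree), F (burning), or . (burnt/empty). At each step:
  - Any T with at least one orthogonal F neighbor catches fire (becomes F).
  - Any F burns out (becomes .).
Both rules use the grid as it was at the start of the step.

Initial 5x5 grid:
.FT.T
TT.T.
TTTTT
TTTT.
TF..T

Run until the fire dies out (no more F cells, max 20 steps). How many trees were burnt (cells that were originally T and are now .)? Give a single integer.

Step 1: +4 fires, +2 burnt (F count now 4)
Step 2: +4 fires, +4 burnt (F count now 4)
Step 3: +3 fires, +4 burnt (F count now 3)
Step 4: +1 fires, +3 burnt (F count now 1)
Step 5: +2 fires, +1 burnt (F count now 2)
Step 6: +0 fires, +2 burnt (F count now 0)
Fire out after step 6
Initially T: 16, now '.': 23
Total burnt (originally-T cells now '.'): 14

Answer: 14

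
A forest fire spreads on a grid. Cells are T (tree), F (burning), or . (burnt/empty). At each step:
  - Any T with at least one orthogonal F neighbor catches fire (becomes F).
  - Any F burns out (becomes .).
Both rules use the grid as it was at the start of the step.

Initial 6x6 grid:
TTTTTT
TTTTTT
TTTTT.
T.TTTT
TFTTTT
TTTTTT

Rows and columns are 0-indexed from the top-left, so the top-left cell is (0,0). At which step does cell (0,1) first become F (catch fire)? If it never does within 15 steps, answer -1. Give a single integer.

Step 1: cell (0,1)='T' (+3 fires, +1 burnt)
Step 2: cell (0,1)='T' (+5 fires, +3 burnt)
Step 3: cell (0,1)='T' (+5 fires, +5 burnt)
Step 4: cell (0,1)='T' (+7 fires, +5 burnt)
Step 5: cell (0,1)='T' (+7 fires, +7 burnt)
Step 6: cell (0,1)='F' (+3 fires, +7 burnt)
  -> target ignites at step 6
Step 7: cell (0,1)='.' (+2 fires, +3 burnt)
Step 8: cell (0,1)='.' (+1 fires, +2 burnt)
Step 9: cell (0,1)='.' (+0 fires, +1 burnt)
  fire out at step 9

6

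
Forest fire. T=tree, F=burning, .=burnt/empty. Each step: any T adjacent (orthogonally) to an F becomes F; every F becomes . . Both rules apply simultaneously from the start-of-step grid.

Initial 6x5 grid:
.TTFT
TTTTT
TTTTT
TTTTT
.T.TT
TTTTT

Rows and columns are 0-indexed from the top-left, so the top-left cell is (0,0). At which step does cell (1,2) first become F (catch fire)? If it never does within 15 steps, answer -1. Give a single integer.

Step 1: cell (1,2)='T' (+3 fires, +1 burnt)
Step 2: cell (1,2)='F' (+4 fires, +3 burnt)
  -> target ignites at step 2
Step 3: cell (1,2)='.' (+4 fires, +4 burnt)
Step 4: cell (1,2)='.' (+5 fires, +4 burnt)
Step 5: cell (1,2)='.' (+4 fires, +5 burnt)
Step 6: cell (1,2)='.' (+4 fires, +4 burnt)
Step 7: cell (1,2)='.' (+1 fires, +4 burnt)
Step 8: cell (1,2)='.' (+1 fires, +1 burnt)
Step 9: cell (1,2)='.' (+0 fires, +1 burnt)
  fire out at step 9

2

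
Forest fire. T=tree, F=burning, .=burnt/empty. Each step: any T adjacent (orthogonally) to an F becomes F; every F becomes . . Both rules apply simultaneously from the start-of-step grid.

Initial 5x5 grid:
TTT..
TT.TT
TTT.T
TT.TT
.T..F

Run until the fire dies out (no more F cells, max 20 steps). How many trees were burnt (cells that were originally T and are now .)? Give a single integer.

Step 1: +1 fires, +1 burnt (F count now 1)
Step 2: +2 fires, +1 burnt (F count now 2)
Step 3: +1 fires, +2 burnt (F count now 1)
Step 4: +1 fires, +1 burnt (F count now 1)
Step 5: +0 fires, +1 burnt (F count now 0)
Fire out after step 5
Initially T: 16, now '.': 14
Total burnt (originally-T cells now '.'): 5

Answer: 5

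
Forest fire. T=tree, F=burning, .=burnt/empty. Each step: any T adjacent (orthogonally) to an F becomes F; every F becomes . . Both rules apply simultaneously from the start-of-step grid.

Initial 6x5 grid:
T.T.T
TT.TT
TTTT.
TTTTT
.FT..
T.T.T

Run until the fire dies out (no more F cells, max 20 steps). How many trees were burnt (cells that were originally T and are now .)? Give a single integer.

Step 1: +2 fires, +1 burnt (F count now 2)
Step 2: +4 fires, +2 burnt (F count now 4)
Step 3: +4 fires, +4 burnt (F count now 4)
Step 4: +3 fires, +4 burnt (F count now 3)
Step 5: +2 fires, +3 burnt (F count now 2)
Step 6: +1 fires, +2 burnt (F count now 1)
Step 7: +1 fires, +1 burnt (F count now 1)
Step 8: +0 fires, +1 burnt (F count now 0)
Fire out after step 8
Initially T: 20, now '.': 27
Total burnt (originally-T cells now '.'): 17

Answer: 17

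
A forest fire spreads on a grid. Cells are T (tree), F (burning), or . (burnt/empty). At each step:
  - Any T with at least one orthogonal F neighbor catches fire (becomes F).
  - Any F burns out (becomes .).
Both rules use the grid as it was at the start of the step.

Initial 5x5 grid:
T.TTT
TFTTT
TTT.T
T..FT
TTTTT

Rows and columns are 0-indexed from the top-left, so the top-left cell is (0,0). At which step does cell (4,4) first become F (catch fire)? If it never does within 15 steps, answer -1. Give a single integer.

Step 1: cell (4,4)='T' (+5 fires, +2 burnt)
Step 2: cell (4,4)='F' (+8 fires, +5 burnt)
  -> target ignites at step 2
Step 3: cell (4,4)='.' (+4 fires, +8 burnt)
Step 4: cell (4,4)='.' (+2 fires, +4 burnt)
Step 5: cell (4,4)='.' (+0 fires, +2 burnt)
  fire out at step 5

2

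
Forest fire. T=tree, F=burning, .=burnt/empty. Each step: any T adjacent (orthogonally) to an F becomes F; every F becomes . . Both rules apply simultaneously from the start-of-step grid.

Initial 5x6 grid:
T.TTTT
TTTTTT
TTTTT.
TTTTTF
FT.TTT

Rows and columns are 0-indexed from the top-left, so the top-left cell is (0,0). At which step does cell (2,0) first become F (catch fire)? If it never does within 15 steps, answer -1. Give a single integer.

Step 1: cell (2,0)='T' (+4 fires, +2 burnt)
Step 2: cell (2,0)='F' (+5 fires, +4 burnt)
  -> target ignites at step 2
Step 3: cell (2,0)='.' (+6 fires, +5 burnt)
Step 4: cell (2,0)='.' (+6 fires, +6 burnt)
Step 5: cell (2,0)='.' (+3 fires, +6 burnt)
Step 6: cell (2,0)='.' (+1 fires, +3 burnt)
Step 7: cell (2,0)='.' (+0 fires, +1 burnt)
  fire out at step 7

2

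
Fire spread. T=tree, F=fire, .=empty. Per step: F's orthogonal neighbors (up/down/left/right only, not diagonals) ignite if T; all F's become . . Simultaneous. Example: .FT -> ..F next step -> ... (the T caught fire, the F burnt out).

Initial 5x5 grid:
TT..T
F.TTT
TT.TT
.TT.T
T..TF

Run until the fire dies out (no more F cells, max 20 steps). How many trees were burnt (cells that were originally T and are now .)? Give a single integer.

Answer: 14

Derivation:
Step 1: +4 fires, +2 burnt (F count now 4)
Step 2: +3 fires, +4 burnt (F count now 3)
Step 3: +3 fires, +3 burnt (F count now 3)
Step 4: +3 fires, +3 burnt (F count now 3)
Step 5: +1 fires, +3 burnt (F count now 1)
Step 6: +0 fires, +1 burnt (F count now 0)
Fire out after step 6
Initially T: 15, now '.': 24
Total burnt (originally-T cells now '.'): 14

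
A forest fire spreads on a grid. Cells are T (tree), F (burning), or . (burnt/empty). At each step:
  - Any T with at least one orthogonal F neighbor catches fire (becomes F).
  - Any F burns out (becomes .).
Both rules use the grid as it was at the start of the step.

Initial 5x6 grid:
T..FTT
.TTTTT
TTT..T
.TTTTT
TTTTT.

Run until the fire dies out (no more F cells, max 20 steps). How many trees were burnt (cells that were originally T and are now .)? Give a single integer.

Step 1: +2 fires, +1 burnt (F count now 2)
Step 2: +3 fires, +2 burnt (F count now 3)
Step 3: +3 fires, +3 burnt (F count now 3)
Step 4: +3 fires, +3 burnt (F count now 3)
Step 5: +5 fires, +3 burnt (F count now 5)
Step 6: +3 fires, +5 burnt (F count now 3)
Step 7: +2 fires, +3 burnt (F count now 2)
Step 8: +0 fires, +2 burnt (F count now 0)
Fire out after step 8
Initially T: 22, now '.': 29
Total burnt (originally-T cells now '.'): 21

Answer: 21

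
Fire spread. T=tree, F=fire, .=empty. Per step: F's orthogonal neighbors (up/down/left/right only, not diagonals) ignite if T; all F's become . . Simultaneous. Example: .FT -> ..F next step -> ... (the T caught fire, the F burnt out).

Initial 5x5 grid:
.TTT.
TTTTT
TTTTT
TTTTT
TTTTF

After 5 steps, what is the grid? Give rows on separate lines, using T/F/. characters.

Step 1: 2 trees catch fire, 1 burn out
  .TTT.
  TTTTT
  TTTTT
  TTTTF
  TTTF.
Step 2: 3 trees catch fire, 2 burn out
  .TTT.
  TTTTT
  TTTTF
  TTTF.
  TTF..
Step 3: 4 trees catch fire, 3 burn out
  .TTT.
  TTTTF
  TTTF.
  TTF..
  TF...
Step 4: 4 trees catch fire, 4 burn out
  .TTT.
  TTTF.
  TTF..
  TF...
  F....
Step 5: 4 trees catch fire, 4 burn out
  .TTF.
  TTF..
  TF...
  F....
  .....

.TTF.
TTF..
TF...
F....
.....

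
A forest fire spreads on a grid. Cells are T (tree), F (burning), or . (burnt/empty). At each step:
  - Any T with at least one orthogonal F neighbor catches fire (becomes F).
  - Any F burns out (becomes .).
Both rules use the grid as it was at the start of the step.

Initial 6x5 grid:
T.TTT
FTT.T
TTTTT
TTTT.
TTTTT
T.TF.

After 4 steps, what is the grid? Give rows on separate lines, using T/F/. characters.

Step 1: 5 trees catch fire, 2 burn out
  F.TTT
  .FT.T
  FTTTT
  TTTT.
  TTTFT
  T.F..
Step 2: 6 trees catch fire, 5 burn out
  ..TTT
  ..F.T
  .FTTT
  FTTF.
  TTF.F
  T....
Step 3: 7 trees catch fire, 6 burn out
  ..FTT
  ....T
  ..FFT
  .FF..
  FF...
  T....
Step 4: 3 trees catch fire, 7 burn out
  ...FT
  ....T
  ....F
  .....
  .....
  F....

...FT
....T
....F
.....
.....
F....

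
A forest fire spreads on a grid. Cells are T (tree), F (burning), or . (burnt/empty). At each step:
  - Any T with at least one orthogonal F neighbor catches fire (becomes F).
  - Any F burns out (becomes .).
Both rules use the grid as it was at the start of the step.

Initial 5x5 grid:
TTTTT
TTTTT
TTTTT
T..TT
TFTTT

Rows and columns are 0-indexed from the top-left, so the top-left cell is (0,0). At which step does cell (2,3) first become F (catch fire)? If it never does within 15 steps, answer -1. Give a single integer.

Step 1: cell (2,3)='T' (+2 fires, +1 burnt)
Step 2: cell (2,3)='T' (+2 fires, +2 burnt)
Step 3: cell (2,3)='T' (+3 fires, +2 burnt)
Step 4: cell (2,3)='F' (+4 fires, +3 burnt)
  -> target ignites at step 4
Step 5: cell (2,3)='.' (+5 fires, +4 burnt)
Step 6: cell (2,3)='.' (+4 fires, +5 burnt)
Step 7: cell (2,3)='.' (+2 fires, +4 burnt)
Step 8: cell (2,3)='.' (+0 fires, +2 burnt)
  fire out at step 8

4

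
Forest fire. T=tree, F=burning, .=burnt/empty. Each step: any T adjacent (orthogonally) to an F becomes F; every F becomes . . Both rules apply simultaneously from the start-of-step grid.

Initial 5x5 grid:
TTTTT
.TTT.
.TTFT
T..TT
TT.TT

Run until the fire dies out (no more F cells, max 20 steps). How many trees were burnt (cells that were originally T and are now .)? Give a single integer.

Step 1: +4 fires, +1 burnt (F count now 4)
Step 2: +5 fires, +4 burnt (F count now 5)
Step 3: +4 fires, +5 burnt (F count now 4)
Step 4: +1 fires, +4 burnt (F count now 1)
Step 5: +1 fires, +1 burnt (F count now 1)
Step 6: +0 fires, +1 burnt (F count now 0)
Fire out after step 6
Initially T: 18, now '.': 22
Total burnt (originally-T cells now '.'): 15

Answer: 15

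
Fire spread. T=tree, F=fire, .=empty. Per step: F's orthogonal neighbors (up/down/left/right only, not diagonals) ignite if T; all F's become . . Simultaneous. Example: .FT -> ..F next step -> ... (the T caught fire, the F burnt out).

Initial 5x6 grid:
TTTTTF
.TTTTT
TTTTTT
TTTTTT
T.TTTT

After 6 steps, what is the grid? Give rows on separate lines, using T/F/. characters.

Step 1: 2 trees catch fire, 1 burn out
  TTTTF.
  .TTTTF
  TTTTTT
  TTTTTT
  T.TTTT
Step 2: 3 trees catch fire, 2 burn out
  TTTF..
  .TTTF.
  TTTTTF
  TTTTTT
  T.TTTT
Step 3: 4 trees catch fire, 3 burn out
  TTF...
  .TTF..
  TTTTF.
  TTTTTF
  T.TTTT
Step 4: 5 trees catch fire, 4 burn out
  TF....
  .TF...
  TTTF..
  TTTTF.
  T.TTTF
Step 5: 5 trees catch fire, 5 burn out
  F.....
  .F....
  TTF...
  TTTF..
  T.TTF.
Step 6: 3 trees catch fire, 5 burn out
  ......
  ......
  TF....
  TTF...
  T.TF..

......
......
TF....
TTF...
T.TF..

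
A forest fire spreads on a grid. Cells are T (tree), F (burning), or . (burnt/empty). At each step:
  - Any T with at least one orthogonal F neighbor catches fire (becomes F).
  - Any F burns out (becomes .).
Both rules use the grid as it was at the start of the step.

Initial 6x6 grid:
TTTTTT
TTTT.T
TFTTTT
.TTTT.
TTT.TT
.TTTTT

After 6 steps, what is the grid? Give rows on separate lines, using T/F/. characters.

Step 1: 4 trees catch fire, 1 burn out
  TTTTTT
  TFTT.T
  F.FTTT
  .FTTT.
  TTT.TT
  .TTTTT
Step 2: 6 trees catch fire, 4 burn out
  TFTTTT
  F.FT.T
  ...FTT
  ..FTT.
  TFT.TT
  .TTTTT
Step 3: 8 trees catch fire, 6 burn out
  F.FTTT
  ...F.T
  ....FT
  ...FT.
  F.F.TT
  .FTTTT
Step 4: 4 trees catch fire, 8 burn out
  ...FTT
  .....T
  .....F
  ....F.
  ....TT
  ..FTTT
Step 5: 4 trees catch fire, 4 burn out
  ....FT
  .....F
  ......
  ......
  ....FT
  ...FTT
Step 6: 3 trees catch fire, 4 burn out
  .....F
  ......
  ......
  ......
  .....F
  ....FT

.....F
......
......
......
.....F
....FT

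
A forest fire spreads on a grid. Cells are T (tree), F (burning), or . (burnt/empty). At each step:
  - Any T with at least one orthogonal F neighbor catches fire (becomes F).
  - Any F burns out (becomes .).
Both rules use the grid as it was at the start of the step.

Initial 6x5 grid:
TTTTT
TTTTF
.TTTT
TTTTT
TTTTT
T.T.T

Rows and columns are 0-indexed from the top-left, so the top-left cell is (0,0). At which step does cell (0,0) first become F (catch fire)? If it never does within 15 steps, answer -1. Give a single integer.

Step 1: cell (0,0)='T' (+3 fires, +1 burnt)
Step 2: cell (0,0)='T' (+4 fires, +3 burnt)
Step 3: cell (0,0)='T' (+5 fires, +4 burnt)
Step 4: cell (0,0)='T' (+6 fires, +5 burnt)
Step 5: cell (0,0)='F' (+3 fires, +6 burnt)
  -> target ignites at step 5
Step 6: cell (0,0)='.' (+3 fires, +3 burnt)
Step 7: cell (0,0)='.' (+1 fires, +3 burnt)
Step 8: cell (0,0)='.' (+1 fires, +1 burnt)
Step 9: cell (0,0)='.' (+0 fires, +1 burnt)
  fire out at step 9

5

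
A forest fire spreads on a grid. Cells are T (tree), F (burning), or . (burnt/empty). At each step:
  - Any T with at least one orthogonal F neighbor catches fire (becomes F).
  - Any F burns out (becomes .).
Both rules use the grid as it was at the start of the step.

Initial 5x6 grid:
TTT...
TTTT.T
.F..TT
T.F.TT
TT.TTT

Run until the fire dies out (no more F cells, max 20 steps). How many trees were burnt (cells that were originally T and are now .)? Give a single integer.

Step 1: +1 fires, +2 burnt (F count now 1)
Step 2: +3 fires, +1 burnt (F count now 3)
Step 3: +3 fires, +3 burnt (F count now 3)
Step 4: +0 fires, +3 burnt (F count now 0)
Fire out after step 4
Initially T: 18, now '.': 19
Total burnt (originally-T cells now '.'): 7

Answer: 7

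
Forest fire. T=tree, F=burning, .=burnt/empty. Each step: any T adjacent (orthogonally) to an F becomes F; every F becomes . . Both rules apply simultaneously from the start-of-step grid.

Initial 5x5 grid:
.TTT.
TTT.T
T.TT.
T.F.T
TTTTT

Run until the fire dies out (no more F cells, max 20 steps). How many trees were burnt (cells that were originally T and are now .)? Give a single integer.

Step 1: +2 fires, +1 burnt (F count now 2)
Step 2: +4 fires, +2 burnt (F count now 4)
Step 3: +4 fires, +4 burnt (F count now 4)
Step 4: +5 fires, +4 burnt (F count now 5)
Step 5: +1 fires, +5 burnt (F count now 1)
Step 6: +0 fires, +1 burnt (F count now 0)
Fire out after step 6
Initially T: 17, now '.': 24
Total burnt (originally-T cells now '.'): 16

Answer: 16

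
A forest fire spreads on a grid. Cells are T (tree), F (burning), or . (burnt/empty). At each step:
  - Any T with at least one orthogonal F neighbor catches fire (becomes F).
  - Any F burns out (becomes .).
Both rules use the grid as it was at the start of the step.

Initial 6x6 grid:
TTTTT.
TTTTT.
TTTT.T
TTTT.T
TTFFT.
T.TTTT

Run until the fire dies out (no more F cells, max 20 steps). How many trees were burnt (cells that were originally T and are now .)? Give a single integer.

Answer: 26

Derivation:
Step 1: +6 fires, +2 burnt (F count now 6)
Step 2: +5 fires, +6 burnt (F count now 5)
Step 3: +6 fires, +5 burnt (F count now 6)
Step 4: +5 fires, +6 burnt (F count now 5)
Step 5: +3 fires, +5 burnt (F count now 3)
Step 6: +1 fires, +3 burnt (F count now 1)
Step 7: +0 fires, +1 burnt (F count now 0)
Fire out after step 7
Initially T: 28, now '.': 34
Total burnt (originally-T cells now '.'): 26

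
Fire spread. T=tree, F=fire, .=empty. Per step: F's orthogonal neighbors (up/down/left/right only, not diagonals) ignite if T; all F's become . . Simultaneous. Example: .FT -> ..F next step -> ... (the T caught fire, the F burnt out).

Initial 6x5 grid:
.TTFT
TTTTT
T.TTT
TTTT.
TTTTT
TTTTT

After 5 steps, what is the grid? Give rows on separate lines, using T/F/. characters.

Step 1: 3 trees catch fire, 1 burn out
  .TF.F
  TTTFT
  T.TTT
  TTTT.
  TTTTT
  TTTTT
Step 2: 4 trees catch fire, 3 burn out
  .F...
  TTF.F
  T.TFT
  TTTT.
  TTTTT
  TTTTT
Step 3: 4 trees catch fire, 4 burn out
  .....
  TF...
  T.F.F
  TTTF.
  TTTTT
  TTTTT
Step 4: 3 trees catch fire, 4 burn out
  .....
  F....
  T....
  TTF..
  TTTFT
  TTTTT
Step 5: 5 trees catch fire, 3 burn out
  .....
  .....
  F....
  TF...
  TTF.F
  TTTFT

.....
.....
F....
TF...
TTF.F
TTTFT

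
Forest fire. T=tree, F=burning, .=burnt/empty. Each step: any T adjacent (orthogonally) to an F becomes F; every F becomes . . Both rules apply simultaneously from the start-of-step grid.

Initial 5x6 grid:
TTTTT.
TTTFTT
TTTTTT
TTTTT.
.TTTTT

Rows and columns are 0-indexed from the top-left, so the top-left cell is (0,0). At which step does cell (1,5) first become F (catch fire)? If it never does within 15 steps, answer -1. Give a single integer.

Step 1: cell (1,5)='T' (+4 fires, +1 burnt)
Step 2: cell (1,5)='F' (+7 fires, +4 burnt)
  -> target ignites at step 2
Step 3: cell (1,5)='.' (+7 fires, +7 burnt)
Step 4: cell (1,5)='.' (+5 fires, +7 burnt)
Step 5: cell (1,5)='.' (+3 fires, +5 burnt)
Step 6: cell (1,5)='.' (+0 fires, +3 burnt)
  fire out at step 6

2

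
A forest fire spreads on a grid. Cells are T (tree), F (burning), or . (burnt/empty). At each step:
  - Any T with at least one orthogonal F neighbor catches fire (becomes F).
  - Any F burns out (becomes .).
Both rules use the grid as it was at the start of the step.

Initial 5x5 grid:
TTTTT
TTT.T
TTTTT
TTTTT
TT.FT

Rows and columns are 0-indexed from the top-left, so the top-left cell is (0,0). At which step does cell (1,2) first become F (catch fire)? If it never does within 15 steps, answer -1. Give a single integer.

Step 1: cell (1,2)='T' (+2 fires, +1 burnt)
Step 2: cell (1,2)='T' (+3 fires, +2 burnt)
Step 3: cell (1,2)='T' (+3 fires, +3 burnt)
Step 4: cell (1,2)='F' (+5 fires, +3 burnt)
  -> target ignites at step 4
Step 5: cell (1,2)='.' (+5 fires, +5 burnt)
Step 6: cell (1,2)='.' (+3 fires, +5 burnt)
Step 7: cell (1,2)='.' (+1 fires, +3 burnt)
Step 8: cell (1,2)='.' (+0 fires, +1 burnt)
  fire out at step 8

4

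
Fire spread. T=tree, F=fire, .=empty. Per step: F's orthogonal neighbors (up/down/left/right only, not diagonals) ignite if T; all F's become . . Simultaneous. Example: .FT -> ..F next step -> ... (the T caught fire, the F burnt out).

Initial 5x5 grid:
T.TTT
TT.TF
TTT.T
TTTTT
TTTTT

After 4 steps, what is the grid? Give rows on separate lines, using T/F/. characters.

Step 1: 3 trees catch fire, 1 burn out
  T.TTF
  TT.F.
  TTT.F
  TTTTT
  TTTTT
Step 2: 2 trees catch fire, 3 burn out
  T.TF.
  TT...
  TTT..
  TTTTF
  TTTTT
Step 3: 3 trees catch fire, 2 burn out
  T.F..
  TT...
  TTT..
  TTTF.
  TTTTF
Step 4: 2 trees catch fire, 3 burn out
  T....
  TT...
  TTT..
  TTF..
  TTTF.

T....
TT...
TTT..
TTF..
TTTF.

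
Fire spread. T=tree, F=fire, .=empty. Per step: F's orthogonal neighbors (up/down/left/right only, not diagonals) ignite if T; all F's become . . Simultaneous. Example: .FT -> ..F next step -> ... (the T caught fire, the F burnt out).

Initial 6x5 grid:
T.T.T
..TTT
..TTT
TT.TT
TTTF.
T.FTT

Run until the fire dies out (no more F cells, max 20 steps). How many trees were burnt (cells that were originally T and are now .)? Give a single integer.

Answer: 18

Derivation:
Step 1: +3 fires, +2 burnt (F count now 3)
Step 2: +4 fires, +3 burnt (F count now 4)
Step 3: +5 fires, +4 burnt (F count now 5)
Step 4: +4 fires, +5 burnt (F count now 4)
Step 5: +2 fires, +4 burnt (F count now 2)
Step 6: +0 fires, +2 burnt (F count now 0)
Fire out after step 6
Initially T: 19, now '.': 29
Total burnt (originally-T cells now '.'): 18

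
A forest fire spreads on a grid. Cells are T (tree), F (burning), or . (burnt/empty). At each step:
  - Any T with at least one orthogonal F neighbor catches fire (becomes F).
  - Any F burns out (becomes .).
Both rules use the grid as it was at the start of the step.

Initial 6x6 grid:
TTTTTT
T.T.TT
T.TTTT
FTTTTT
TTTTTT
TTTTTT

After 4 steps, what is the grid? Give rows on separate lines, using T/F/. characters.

Step 1: 3 trees catch fire, 1 burn out
  TTTTTT
  T.T.TT
  F.TTTT
  .FTTTT
  FTTTTT
  TTTTTT
Step 2: 4 trees catch fire, 3 burn out
  TTTTTT
  F.T.TT
  ..TTTT
  ..FTTT
  .FTTTT
  FTTTTT
Step 3: 5 trees catch fire, 4 burn out
  FTTTTT
  ..T.TT
  ..FTTT
  ...FTT
  ..FTTT
  .FTTTT
Step 4: 6 trees catch fire, 5 burn out
  .FTTTT
  ..F.TT
  ...FTT
  ....FT
  ...FTT
  ..FTTT

.FTTTT
..F.TT
...FTT
....FT
...FTT
..FTTT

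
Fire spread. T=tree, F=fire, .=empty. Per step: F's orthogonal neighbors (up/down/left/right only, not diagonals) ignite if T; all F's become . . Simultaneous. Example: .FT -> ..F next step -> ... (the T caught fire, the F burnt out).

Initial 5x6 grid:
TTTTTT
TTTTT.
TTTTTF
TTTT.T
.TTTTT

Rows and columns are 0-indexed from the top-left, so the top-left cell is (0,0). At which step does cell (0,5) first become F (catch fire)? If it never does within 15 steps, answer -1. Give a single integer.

Step 1: cell (0,5)='T' (+2 fires, +1 burnt)
Step 2: cell (0,5)='T' (+3 fires, +2 burnt)
Step 3: cell (0,5)='T' (+5 fires, +3 burnt)
Step 4: cell (0,5)='F' (+6 fires, +5 burnt)
  -> target ignites at step 4
Step 5: cell (0,5)='.' (+5 fires, +6 burnt)
Step 6: cell (0,5)='.' (+4 fires, +5 burnt)
Step 7: cell (0,5)='.' (+1 fires, +4 burnt)
Step 8: cell (0,5)='.' (+0 fires, +1 burnt)
  fire out at step 8

4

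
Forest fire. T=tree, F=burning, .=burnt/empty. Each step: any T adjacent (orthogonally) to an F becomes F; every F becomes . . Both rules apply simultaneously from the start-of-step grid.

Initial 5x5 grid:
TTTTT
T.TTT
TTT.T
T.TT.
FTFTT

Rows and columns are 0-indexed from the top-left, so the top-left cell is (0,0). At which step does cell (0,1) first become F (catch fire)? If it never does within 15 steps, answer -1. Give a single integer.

Step 1: cell (0,1)='T' (+4 fires, +2 burnt)
Step 2: cell (0,1)='T' (+4 fires, +4 burnt)
Step 3: cell (0,1)='T' (+3 fires, +4 burnt)
Step 4: cell (0,1)='T' (+3 fires, +3 burnt)
Step 5: cell (0,1)='F' (+3 fires, +3 burnt)
  -> target ignites at step 5
Step 6: cell (0,1)='.' (+2 fires, +3 burnt)
Step 7: cell (0,1)='.' (+0 fires, +2 burnt)
  fire out at step 7

5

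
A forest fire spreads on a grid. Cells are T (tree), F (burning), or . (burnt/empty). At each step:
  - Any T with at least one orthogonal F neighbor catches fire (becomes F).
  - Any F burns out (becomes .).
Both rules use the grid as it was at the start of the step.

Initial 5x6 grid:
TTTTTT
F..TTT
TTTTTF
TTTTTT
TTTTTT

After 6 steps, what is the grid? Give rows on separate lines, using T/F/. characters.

Step 1: 5 trees catch fire, 2 burn out
  FTTTTT
  ...TTF
  FTTTF.
  TTTTTF
  TTTTTT
Step 2: 8 trees catch fire, 5 burn out
  .FTTTF
  ...TF.
  .FTF..
  FTTTF.
  TTTTTF
Step 3: 8 trees catch fire, 8 burn out
  ..FTF.
  ...F..
  ..F...
  .FTF..
  FTTTF.
Step 4: 4 trees catch fire, 8 burn out
  ...F..
  ......
  ......
  ..F...
  .FTF..
Step 5: 1 trees catch fire, 4 burn out
  ......
  ......
  ......
  ......
  ..F...
Step 6: 0 trees catch fire, 1 burn out
  ......
  ......
  ......
  ......
  ......

......
......
......
......
......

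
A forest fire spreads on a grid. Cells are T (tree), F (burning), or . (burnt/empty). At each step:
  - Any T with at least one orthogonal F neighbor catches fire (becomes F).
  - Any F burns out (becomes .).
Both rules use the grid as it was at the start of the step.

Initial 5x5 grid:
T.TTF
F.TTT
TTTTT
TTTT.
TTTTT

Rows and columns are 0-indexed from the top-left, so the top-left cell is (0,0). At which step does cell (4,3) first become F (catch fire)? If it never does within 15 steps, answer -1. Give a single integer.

Step 1: cell (4,3)='T' (+4 fires, +2 burnt)
Step 2: cell (4,3)='T' (+5 fires, +4 burnt)
Step 3: cell (4,3)='T' (+5 fires, +5 burnt)
Step 4: cell (4,3)='T' (+3 fires, +5 burnt)
Step 5: cell (4,3)='F' (+2 fires, +3 burnt)
  -> target ignites at step 5
Step 6: cell (4,3)='.' (+1 fires, +2 burnt)
Step 7: cell (4,3)='.' (+0 fires, +1 burnt)
  fire out at step 7

5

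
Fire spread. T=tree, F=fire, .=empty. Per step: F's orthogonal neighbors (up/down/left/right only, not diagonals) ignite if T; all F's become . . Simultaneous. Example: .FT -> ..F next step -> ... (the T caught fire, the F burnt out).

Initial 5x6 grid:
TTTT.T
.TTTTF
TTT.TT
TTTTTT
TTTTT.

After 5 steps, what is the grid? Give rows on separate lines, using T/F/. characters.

Step 1: 3 trees catch fire, 1 burn out
  TTTT.F
  .TTTF.
  TTT.TF
  TTTTTT
  TTTTT.
Step 2: 3 trees catch fire, 3 burn out
  TTTT..
  .TTF..
  TTT.F.
  TTTTTF
  TTTTT.
Step 3: 3 trees catch fire, 3 burn out
  TTTF..
  .TF...
  TTT...
  TTTTF.
  TTTTT.
Step 4: 5 trees catch fire, 3 burn out
  TTF...
  .F....
  TTF...
  TTTF..
  TTTTF.
Step 5: 4 trees catch fire, 5 burn out
  TF....
  ......
  TF....
  TTF...
  TTTF..

TF....
......
TF....
TTF...
TTTF..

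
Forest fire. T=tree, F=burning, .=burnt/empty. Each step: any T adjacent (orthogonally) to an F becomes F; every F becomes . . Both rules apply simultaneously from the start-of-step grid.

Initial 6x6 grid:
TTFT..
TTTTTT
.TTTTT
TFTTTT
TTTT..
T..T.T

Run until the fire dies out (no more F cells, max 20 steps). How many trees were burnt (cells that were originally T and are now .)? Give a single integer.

Step 1: +7 fires, +2 burnt (F count now 7)
Step 2: +7 fires, +7 burnt (F count now 7)
Step 3: +6 fires, +7 burnt (F count now 6)
Step 4: +4 fires, +6 burnt (F count now 4)
Step 5: +1 fires, +4 burnt (F count now 1)
Step 6: +0 fires, +1 burnt (F count now 0)
Fire out after step 6
Initially T: 26, now '.': 35
Total burnt (originally-T cells now '.'): 25

Answer: 25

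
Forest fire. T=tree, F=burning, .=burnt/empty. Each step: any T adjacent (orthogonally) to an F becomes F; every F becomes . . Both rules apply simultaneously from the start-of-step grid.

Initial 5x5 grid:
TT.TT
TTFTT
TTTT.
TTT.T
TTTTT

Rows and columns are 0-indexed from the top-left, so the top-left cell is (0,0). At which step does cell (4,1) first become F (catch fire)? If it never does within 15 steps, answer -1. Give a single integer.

Step 1: cell (4,1)='T' (+3 fires, +1 burnt)
Step 2: cell (4,1)='T' (+7 fires, +3 burnt)
Step 3: cell (4,1)='T' (+5 fires, +7 burnt)
Step 4: cell (4,1)='F' (+3 fires, +5 burnt)
  -> target ignites at step 4
Step 5: cell (4,1)='.' (+2 fires, +3 burnt)
Step 6: cell (4,1)='.' (+1 fires, +2 burnt)
Step 7: cell (4,1)='.' (+0 fires, +1 burnt)
  fire out at step 7

4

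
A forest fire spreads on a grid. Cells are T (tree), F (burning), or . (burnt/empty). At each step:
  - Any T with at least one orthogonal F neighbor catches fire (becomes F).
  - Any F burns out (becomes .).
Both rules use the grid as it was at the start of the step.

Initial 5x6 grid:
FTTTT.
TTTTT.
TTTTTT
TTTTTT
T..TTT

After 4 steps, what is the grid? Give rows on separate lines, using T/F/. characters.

Step 1: 2 trees catch fire, 1 burn out
  .FTTT.
  FTTTT.
  TTTTTT
  TTTTTT
  T..TTT
Step 2: 3 trees catch fire, 2 burn out
  ..FTT.
  .FTTT.
  FTTTTT
  TTTTTT
  T..TTT
Step 3: 4 trees catch fire, 3 burn out
  ...FT.
  ..FTT.
  .FTTTT
  FTTTTT
  T..TTT
Step 4: 5 trees catch fire, 4 burn out
  ....F.
  ...FT.
  ..FTTT
  .FTTTT
  F..TTT

....F.
...FT.
..FTTT
.FTTTT
F..TTT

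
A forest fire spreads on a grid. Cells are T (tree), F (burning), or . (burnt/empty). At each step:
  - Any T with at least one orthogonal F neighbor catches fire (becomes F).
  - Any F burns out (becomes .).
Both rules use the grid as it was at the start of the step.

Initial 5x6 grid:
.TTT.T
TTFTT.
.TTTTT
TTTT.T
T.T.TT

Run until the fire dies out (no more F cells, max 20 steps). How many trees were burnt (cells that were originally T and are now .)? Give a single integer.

Answer: 21

Derivation:
Step 1: +4 fires, +1 burnt (F count now 4)
Step 2: +7 fires, +4 burnt (F count now 7)
Step 3: +4 fires, +7 burnt (F count now 4)
Step 4: +2 fires, +4 burnt (F count now 2)
Step 5: +2 fires, +2 burnt (F count now 2)
Step 6: +1 fires, +2 burnt (F count now 1)
Step 7: +1 fires, +1 burnt (F count now 1)
Step 8: +0 fires, +1 burnt (F count now 0)
Fire out after step 8
Initially T: 22, now '.': 29
Total burnt (originally-T cells now '.'): 21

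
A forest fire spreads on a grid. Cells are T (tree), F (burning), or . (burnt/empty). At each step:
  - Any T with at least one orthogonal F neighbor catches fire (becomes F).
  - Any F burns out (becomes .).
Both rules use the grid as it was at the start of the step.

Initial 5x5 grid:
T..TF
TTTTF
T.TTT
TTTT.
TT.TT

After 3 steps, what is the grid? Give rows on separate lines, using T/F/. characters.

Step 1: 3 trees catch fire, 2 burn out
  T..F.
  TTTF.
  T.TTF
  TTTT.
  TT.TT
Step 2: 2 trees catch fire, 3 burn out
  T....
  TTF..
  T.TF.
  TTTT.
  TT.TT
Step 3: 3 trees catch fire, 2 burn out
  T....
  TF...
  T.F..
  TTTF.
  TT.TT

T....
TF...
T.F..
TTTF.
TT.TT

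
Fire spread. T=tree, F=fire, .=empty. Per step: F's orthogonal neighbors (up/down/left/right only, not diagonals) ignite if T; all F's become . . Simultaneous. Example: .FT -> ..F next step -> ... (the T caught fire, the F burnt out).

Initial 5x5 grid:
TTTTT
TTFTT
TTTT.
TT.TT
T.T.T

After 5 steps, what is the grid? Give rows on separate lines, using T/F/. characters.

Step 1: 4 trees catch fire, 1 burn out
  TTFTT
  TF.FT
  TTFT.
  TT.TT
  T.T.T
Step 2: 6 trees catch fire, 4 burn out
  TF.FT
  F...F
  TF.F.
  TT.TT
  T.T.T
Step 3: 5 trees catch fire, 6 burn out
  F...F
  .....
  F....
  TF.FT
  T.T.T
Step 4: 2 trees catch fire, 5 burn out
  .....
  .....
  .....
  F...F
  T.T.T
Step 5: 2 trees catch fire, 2 burn out
  .....
  .....
  .....
  .....
  F.T.F

.....
.....
.....
.....
F.T.F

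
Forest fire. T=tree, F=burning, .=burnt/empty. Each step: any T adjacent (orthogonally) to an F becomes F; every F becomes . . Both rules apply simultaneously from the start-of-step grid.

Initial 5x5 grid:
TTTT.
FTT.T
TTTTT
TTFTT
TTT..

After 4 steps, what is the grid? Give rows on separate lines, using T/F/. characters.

Step 1: 7 trees catch fire, 2 burn out
  FTTT.
  .FT.T
  FTFTT
  TF.FT
  TTF..
Step 2: 7 trees catch fire, 7 burn out
  .FTT.
  ..F.T
  .F.FT
  F...F
  TF...
Step 3: 3 trees catch fire, 7 burn out
  ..FT.
  ....T
  ....F
  .....
  F....
Step 4: 2 trees catch fire, 3 burn out
  ...F.
  ....F
  .....
  .....
  .....

...F.
....F
.....
.....
.....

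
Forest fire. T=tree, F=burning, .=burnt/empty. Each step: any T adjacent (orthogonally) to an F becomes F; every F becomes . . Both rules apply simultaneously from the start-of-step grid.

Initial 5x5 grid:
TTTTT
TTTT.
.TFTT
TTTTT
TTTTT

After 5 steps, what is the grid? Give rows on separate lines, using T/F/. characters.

Step 1: 4 trees catch fire, 1 burn out
  TTTTT
  TTFT.
  .F.FT
  TTFTT
  TTTTT
Step 2: 7 trees catch fire, 4 burn out
  TTFTT
  TF.F.
  ....F
  TF.FT
  TTFTT
Step 3: 7 trees catch fire, 7 burn out
  TF.FT
  F....
  .....
  F...F
  TF.FT
Step 4: 4 trees catch fire, 7 burn out
  F...F
  .....
  .....
  .....
  F...F
Step 5: 0 trees catch fire, 4 burn out
  .....
  .....
  .....
  .....
  .....

.....
.....
.....
.....
.....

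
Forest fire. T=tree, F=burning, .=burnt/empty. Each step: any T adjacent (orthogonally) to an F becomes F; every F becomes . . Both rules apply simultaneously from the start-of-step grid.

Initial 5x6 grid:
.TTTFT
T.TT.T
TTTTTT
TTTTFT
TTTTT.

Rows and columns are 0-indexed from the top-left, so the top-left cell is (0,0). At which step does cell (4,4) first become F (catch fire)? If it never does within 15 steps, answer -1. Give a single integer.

Step 1: cell (4,4)='F' (+6 fires, +2 burnt)
  -> target ignites at step 1
Step 2: cell (4,4)='.' (+7 fires, +6 burnt)
Step 3: cell (4,4)='.' (+5 fires, +7 burnt)
Step 4: cell (4,4)='.' (+3 fires, +5 burnt)
Step 5: cell (4,4)='.' (+2 fires, +3 burnt)
Step 6: cell (4,4)='.' (+1 fires, +2 burnt)
Step 7: cell (4,4)='.' (+0 fires, +1 burnt)
  fire out at step 7

1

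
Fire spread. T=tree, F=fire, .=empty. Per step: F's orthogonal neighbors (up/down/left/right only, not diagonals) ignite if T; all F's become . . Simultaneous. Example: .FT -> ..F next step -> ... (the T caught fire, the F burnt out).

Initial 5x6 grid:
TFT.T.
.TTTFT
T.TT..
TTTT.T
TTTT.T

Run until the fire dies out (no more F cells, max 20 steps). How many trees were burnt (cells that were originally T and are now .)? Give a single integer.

Step 1: +6 fires, +2 burnt (F count now 6)
Step 2: +2 fires, +6 burnt (F count now 2)
Step 3: +2 fires, +2 burnt (F count now 2)
Step 4: +2 fires, +2 burnt (F count now 2)
Step 5: +2 fires, +2 burnt (F count now 2)
Step 6: +2 fires, +2 burnt (F count now 2)
Step 7: +2 fires, +2 burnt (F count now 2)
Step 8: +0 fires, +2 burnt (F count now 0)
Fire out after step 8
Initially T: 20, now '.': 28
Total burnt (originally-T cells now '.'): 18

Answer: 18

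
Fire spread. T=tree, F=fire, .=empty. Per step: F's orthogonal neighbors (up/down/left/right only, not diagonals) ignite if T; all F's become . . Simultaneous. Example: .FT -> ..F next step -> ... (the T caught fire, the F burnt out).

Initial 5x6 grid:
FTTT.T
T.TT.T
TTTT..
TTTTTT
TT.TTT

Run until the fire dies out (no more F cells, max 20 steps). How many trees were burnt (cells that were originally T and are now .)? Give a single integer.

Step 1: +2 fires, +1 burnt (F count now 2)
Step 2: +2 fires, +2 burnt (F count now 2)
Step 3: +4 fires, +2 burnt (F count now 4)
Step 4: +4 fires, +4 burnt (F count now 4)
Step 5: +3 fires, +4 burnt (F count now 3)
Step 6: +1 fires, +3 burnt (F count now 1)
Step 7: +2 fires, +1 burnt (F count now 2)
Step 8: +2 fires, +2 burnt (F count now 2)
Step 9: +1 fires, +2 burnt (F count now 1)
Step 10: +0 fires, +1 burnt (F count now 0)
Fire out after step 10
Initially T: 23, now '.': 28
Total burnt (originally-T cells now '.'): 21

Answer: 21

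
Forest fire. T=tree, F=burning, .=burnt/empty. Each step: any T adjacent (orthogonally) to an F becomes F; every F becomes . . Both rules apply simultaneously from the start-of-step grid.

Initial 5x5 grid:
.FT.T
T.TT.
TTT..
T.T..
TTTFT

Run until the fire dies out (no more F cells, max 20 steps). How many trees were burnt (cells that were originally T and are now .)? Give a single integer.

Step 1: +3 fires, +2 burnt (F count now 3)
Step 2: +3 fires, +3 burnt (F count now 3)
Step 3: +3 fires, +3 burnt (F count now 3)
Step 4: +2 fires, +3 burnt (F count now 2)
Step 5: +1 fires, +2 burnt (F count now 1)
Step 6: +1 fires, +1 burnt (F count now 1)
Step 7: +0 fires, +1 burnt (F count now 0)
Fire out after step 7
Initially T: 14, now '.': 24
Total burnt (originally-T cells now '.'): 13

Answer: 13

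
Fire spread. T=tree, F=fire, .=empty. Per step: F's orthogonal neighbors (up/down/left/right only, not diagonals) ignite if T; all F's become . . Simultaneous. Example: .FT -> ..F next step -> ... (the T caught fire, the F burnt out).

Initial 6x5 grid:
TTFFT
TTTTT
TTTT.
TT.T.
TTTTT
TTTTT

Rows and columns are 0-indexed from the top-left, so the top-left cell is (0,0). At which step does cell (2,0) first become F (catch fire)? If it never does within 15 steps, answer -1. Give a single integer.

Step 1: cell (2,0)='T' (+4 fires, +2 burnt)
Step 2: cell (2,0)='T' (+5 fires, +4 burnt)
Step 3: cell (2,0)='T' (+3 fires, +5 burnt)
Step 4: cell (2,0)='F' (+3 fires, +3 burnt)
  -> target ignites at step 4
Step 5: cell (2,0)='.' (+5 fires, +3 burnt)
Step 6: cell (2,0)='.' (+4 fires, +5 burnt)
Step 7: cell (2,0)='.' (+1 fires, +4 burnt)
Step 8: cell (2,0)='.' (+0 fires, +1 burnt)
  fire out at step 8

4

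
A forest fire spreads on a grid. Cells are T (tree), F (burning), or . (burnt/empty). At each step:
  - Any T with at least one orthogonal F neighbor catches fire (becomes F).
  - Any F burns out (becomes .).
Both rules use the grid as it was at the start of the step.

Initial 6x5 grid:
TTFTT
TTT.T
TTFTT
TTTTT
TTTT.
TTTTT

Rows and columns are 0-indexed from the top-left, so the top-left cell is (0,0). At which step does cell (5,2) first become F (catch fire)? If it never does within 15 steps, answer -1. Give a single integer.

Step 1: cell (5,2)='T' (+6 fires, +2 burnt)
Step 2: cell (5,2)='T' (+8 fires, +6 burnt)
Step 3: cell (5,2)='F' (+7 fires, +8 burnt)
  -> target ignites at step 3
Step 4: cell (5,2)='.' (+3 fires, +7 burnt)
Step 5: cell (5,2)='.' (+2 fires, +3 burnt)
Step 6: cell (5,2)='.' (+0 fires, +2 burnt)
  fire out at step 6

3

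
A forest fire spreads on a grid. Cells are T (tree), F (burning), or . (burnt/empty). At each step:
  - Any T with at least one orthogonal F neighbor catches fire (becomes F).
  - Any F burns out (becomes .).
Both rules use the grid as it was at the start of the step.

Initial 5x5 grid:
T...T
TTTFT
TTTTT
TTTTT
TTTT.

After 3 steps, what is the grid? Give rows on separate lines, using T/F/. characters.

Step 1: 3 trees catch fire, 1 burn out
  T...T
  TTF.F
  TTTFT
  TTTTT
  TTTT.
Step 2: 5 trees catch fire, 3 burn out
  T...F
  TF...
  TTF.F
  TTTFT
  TTTT.
Step 3: 5 trees catch fire, 5 burn out
  T....
  F....
  TF...
  TTF.F
  TTTF.

T....
F....
TF...
TTF.F
TTTF.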